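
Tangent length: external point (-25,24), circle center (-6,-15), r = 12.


d = sqrt((-25+ 6)^2 + (24+ 15)^2) = sqrt(361+1521) = 43.3820
L = sqrt(1882.0000 - 144) = sqrt(1738.0000) = 41.6893

41.6893


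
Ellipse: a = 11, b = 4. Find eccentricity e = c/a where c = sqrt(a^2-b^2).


c = sqrt(121-16) = sqrt(105) = 10.2470
e = c/a = sqrt(105)/11 = 0.9315

e = 0.9315


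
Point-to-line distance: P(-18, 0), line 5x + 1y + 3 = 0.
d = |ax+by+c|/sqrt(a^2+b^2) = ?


|5*(-18) + 1*0 + 3| = |-87| = 87
sqrt(25 + 1) = sqrt(26) = 5.0990
d = 87/sqrt(26) = 17.0621

17.0621


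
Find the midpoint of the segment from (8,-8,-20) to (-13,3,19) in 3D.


Mx = (8- 13)/2 = -2.5000
My = (-8+3)/2 = -2.5000
Mz = (-20+19)/2 = -0.5000

M = (-2.5000, -2.5000, -0.5000)


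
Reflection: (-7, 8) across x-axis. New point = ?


Reflection rule for x-axis: (x, -y)
(-7, 8) -> (-7, -8)

(-7, -8)


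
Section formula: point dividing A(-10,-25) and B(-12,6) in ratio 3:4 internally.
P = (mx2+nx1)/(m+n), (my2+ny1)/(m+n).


Px = (3*(-12) + 4*(-10))/7 = -76/7 = -10.8571
Py = (3*6 + 4*(-25))/7 = -82/7 = -11.7143

P = (-10.8571, -11.7143)


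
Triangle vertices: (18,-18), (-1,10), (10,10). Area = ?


18*(10-10) = 0
-1*(10+ 18) = -28
10*(-18-10) = -280
sum = -308
Area = |-308|/2 = 154.0000

154.0000 sq units


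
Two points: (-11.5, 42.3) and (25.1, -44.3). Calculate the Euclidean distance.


dx = 25.1 + 11.5 = 36.6
dy = -44.3 - 42.3 = -86.6
d = sqrt(1339.56 + 7499.56) = sqrt(8839.12) = 94.0166

94.0166


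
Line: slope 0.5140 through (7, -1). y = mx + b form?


y + 1 = 0.5140(x - 7)
y = 0.5140x - 1 - 0.5140*7
y = 0.5140x - 4.5980

y = 0.5140x - 4.5980


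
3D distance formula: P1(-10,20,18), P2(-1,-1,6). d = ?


dx=9, dy=-21, dz=-12
d = sqrt(81+441+144) = sqrt(666) = 25.8070

25.8070


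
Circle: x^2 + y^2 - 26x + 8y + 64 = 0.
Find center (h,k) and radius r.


h = -D/2 = 26/2 = 13
k = -E/2 = -8/2 = -4
r^2 = h^2 + k^2 - F = 169 + 16 - 64 = 121
r = 11

Center (13, -4), radius = 11


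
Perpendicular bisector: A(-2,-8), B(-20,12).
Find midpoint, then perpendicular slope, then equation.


Midpoint = (-11, 2)
Slope of AB = dy/dx = 20/(-18) = -1.1111
Perp slope = -dx/dy = 18/20 = 0.9000
b = My - (perp slope)*Mx = 2 + (-18*(-11))/20 = 2 + 9.9000 = 11.9000

y = 0.9000x + 11.9000


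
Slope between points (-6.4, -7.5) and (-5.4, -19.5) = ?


dy = -19.5 + 7.5 = -12.0
dx = -5.4 + 6.4 = 1.0
m = -12.0/1.0 = -12.0000

m = -12.0000


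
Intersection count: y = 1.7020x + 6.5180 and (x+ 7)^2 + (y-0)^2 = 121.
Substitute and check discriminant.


Substitute y = 1.7020x + 6.5180: (x+ 7)^2 + (1.7020x+6.5180-0)^2 = 121
Expand to Ax^2 + Bx + C = 0, where b-k = 6.518
A = 1+m^2 = 3.896804
B = 2(m(b-k) - h) = 2(1.7020*6.518 + 7) = 36.187272
C = h^2 + (b-k)^2 - r^2 = 49 + 42.484324 - 121 = -29.515676
disc = B^2-4AC = 1309.5187 + 460.0672 = 1769.5859
disc > 0

2 intersection points


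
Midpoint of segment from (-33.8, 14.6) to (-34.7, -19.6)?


Mx = (-33.8 - 34.7)/2 = -68.5/2 = -34.2500
My = (14.6 - 19.6)/2 = -5/2 = -2.5000

(-34.2500, -2.5000)


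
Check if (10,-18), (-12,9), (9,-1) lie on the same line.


10*(9+ 1) - 12*(-1+ 18) + 9*(-18-9)
= 100 - 204 - 243 = -347

No, not collinear (determinant = -347)


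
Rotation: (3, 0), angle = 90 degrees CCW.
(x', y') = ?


cos(90) = 0, sin(90) = 1
x' = 3*0 - 0*1 = 0
y' = 3*1 + 0*0 = 3

(0, 3)


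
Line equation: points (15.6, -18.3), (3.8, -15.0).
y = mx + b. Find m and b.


m = (3.3)/(-11.8) = -0.2797
b = y1 - m*x1 = -18.3 - (3.3*15.6)/(-11.8) = -18.3 + 4.3627 = -13.9373

y = -0.2797x - 13.9373


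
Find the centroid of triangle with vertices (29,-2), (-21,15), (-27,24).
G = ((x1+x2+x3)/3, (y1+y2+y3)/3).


Gx = (29- 21- 27)/3 = -19/3 = -6.3333
Gy = (-2+15+24)/3 = 37/3 = 12.3333

G = (-6.3333, 12.3333)


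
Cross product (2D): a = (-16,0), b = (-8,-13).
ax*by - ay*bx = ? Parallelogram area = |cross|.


cross = -16*(-13) - 0*(-8) = 208 - 0 = 208
Parallelogram area = |208| = 208

cross = 208, parallelogram area = 208


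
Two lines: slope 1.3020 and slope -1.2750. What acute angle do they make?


m1-m2 = 2.577
1+m1*m2 = -0.66005
tan(theta) = |2.577/(-0.66005)| = 3.904250
theta = arctan(|2.577/(-0.66005)|) = 75.6336 degrees (acute angle)

75.6336 degrees


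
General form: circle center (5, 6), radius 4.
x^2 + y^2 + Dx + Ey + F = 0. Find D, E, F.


(x-5)^2 + (y-6)^2 = 4^2
D = -2h = -10, E = -2k = -12
F = h^2+k^2-r^2 = 25+36-16 = 45

D = -10, E = -12, F = 45


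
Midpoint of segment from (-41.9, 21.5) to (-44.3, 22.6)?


Mx = (-41.9 - 44.3)/2 = -86.2/2 = -43.1000
My = (21.5 + 22.6)/2 = 44.1/2 = 22.0500

(-43.1000, 22.0500)


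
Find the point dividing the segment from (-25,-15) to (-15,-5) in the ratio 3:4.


Px = (3*(-15) + 4*(-25))/7 = -145/7 = -20.7143
Py = (3*(-5) + 4*(-15))/7 = -75/7 = -10.7143

P = (-20.7143, -10.7143)


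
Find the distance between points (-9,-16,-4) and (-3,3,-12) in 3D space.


dx=6, dy=19, dz=-8
d = sqrt(36+361+64) = sqrt(461) = 21.4709

21.4709


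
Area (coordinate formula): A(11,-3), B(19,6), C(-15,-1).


11*(6+ 1) = 77
19*(-1+ 3) = 38
-15*(-3-6) = 135
sum = 250
Area = |250|/2 = 125.0000

125.0000 sq units


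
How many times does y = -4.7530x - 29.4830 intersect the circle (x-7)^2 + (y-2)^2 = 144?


Substitute y = -4.7530x - 29.4830: (x-7)^2 + (-4.7530x- 29.4830-2)^2 = 144
Expand to Ax^2 + Bx + C = 0, where b-k = -31.483
A = 1+m^2 = 23.591009
B = 2(m(b-k) - h) = 2(-4.7530*(-31.483) - 7) = 285.277398
C = h^2 + (b-k)^2 - r^2 = 49 + 991.179289 - 144 = 896.179289
disc = B^2-4AC = 81383.1938 - 84567.0947 = -3183.9009
disc < 0

0 intersection points


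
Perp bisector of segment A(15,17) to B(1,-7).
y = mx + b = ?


Midpoint = (8, 5)
Slope of AB = dy/dx = -24/(-14) = 1.7143
Perp slope = -dx/dy = -14/24 = -0.5833
b = My - (perp slope)*Mx = 5 + (-14*8)/(-24) = 5 + 4.6667 = 9.6667

y = -0.5833x + 9.6667


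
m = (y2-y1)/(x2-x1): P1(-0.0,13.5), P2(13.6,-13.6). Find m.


dy = -13.6 - 13.5 = -27.1
dx = 13.6 + 0.0 = 13.6
m = -27.1/13.6 = -1.9926

m = -1.9926


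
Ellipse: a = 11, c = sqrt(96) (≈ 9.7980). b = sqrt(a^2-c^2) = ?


b^2 = 11^2 - (sqrt(96))^2 = 121 - 96 = 25
b = sqrt(25) = 5

b = 5


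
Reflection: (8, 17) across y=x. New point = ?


Reflection rule for y=x: (y, x)
(8, 17) -> (17, 8)

(17, 8)


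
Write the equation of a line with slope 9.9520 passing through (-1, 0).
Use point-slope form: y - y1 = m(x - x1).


y - 0 = 9.9520(x + 1)
y = 9.9520x + 0 - 9.9520*(-1)
y = 9.9520x + 9.9520

y = 9.9520x + 9.9520


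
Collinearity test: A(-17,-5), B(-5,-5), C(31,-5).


-17*(-5+ 5) - 5*(-5+ 5) + 31*(-5+ 5)
= 0 + 0 + 0 = 0

Yes, collinear (determinant = 0)


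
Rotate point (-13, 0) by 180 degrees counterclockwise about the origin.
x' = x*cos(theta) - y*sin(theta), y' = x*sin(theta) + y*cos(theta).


cos(180) = -1, sin(180) = 0
x' = -13*(-1) - 0*0 = 13
y' = -13*0 + 0*(-1) = 0

(13, 0)


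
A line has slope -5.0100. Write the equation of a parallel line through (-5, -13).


Parallel lines have equal slopes.
m2 = -5.0100
b2 = -13 + 5.0100*(-5) = -38.0500

y = -5.0100x - 38.0500


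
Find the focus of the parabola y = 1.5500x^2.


a = 1.5500
4a = 6.2000
focus = (0, 1/6.2000) = (0, 0.1613)

Focus = (0, 0.1613)


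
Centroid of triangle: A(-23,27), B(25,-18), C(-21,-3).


Gx = (-23+25- 21)/3 = -19/3 = -6.3333
Gy = (27- 18- 3)/3 = 6/3 = 2.0000

G = (-6.3333, 2.0000)


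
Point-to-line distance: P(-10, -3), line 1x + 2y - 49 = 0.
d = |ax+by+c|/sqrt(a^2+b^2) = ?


|1*(-10) + 2*(-3) - 49| = |-65| = 65
sqrt(1 + 4) = sqrt(5) = 2.2361
d = 65/sqrt(5) = 29.0689

29.0689


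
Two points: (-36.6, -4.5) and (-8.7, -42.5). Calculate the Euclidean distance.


dx = -8.7 + 36.6 = 27.9
dy = -42.5 + 4.5 = -38.0
d = sqrt(778.41 + 1444.0) = sqrt(2222.41) = 47.1424

47.1424


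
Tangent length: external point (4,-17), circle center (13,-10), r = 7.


d = sqrt((4-13)^2 + (-17+ 10)^2) = sqrt(81+49) = 11.4018
L = sqrt(130.0000 - 49) = sqrt(81.0000) = 9.0000

9.0000


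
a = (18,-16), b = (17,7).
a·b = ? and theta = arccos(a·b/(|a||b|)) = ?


a·b = 18*17 - 16*7 = 306 - 112 = 194
|a| = sqrt(324+256) = 24.0832
|b| = sqrt(289+49) = 18.3848
cos(theta) = 194/(sqrt(580)*sqrt(338)) = 194/sqrt(196040) = 0.438157
theta = arccos(194/sqrt(196040)) = 64.0137 degrees

a·b = 194, theta = 64.0137 deg


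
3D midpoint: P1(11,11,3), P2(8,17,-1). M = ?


Mx = (11+8)/2 = 9.5000
My = (11+17)/2 = 14.0000
Mz = (3- 1)/2 = 1.0000

M = (9.5000, 14.0000, 1.0000)


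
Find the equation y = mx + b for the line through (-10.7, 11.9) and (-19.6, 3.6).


m = (-8.3)/(-8.9) = 0.9326
b = y1 - m*x1 = 11.9 - (-8.3*(-10.7))/(-8.9) = 11.9 + 9.9787 = 21.8787

y = 0.9326x + 21.8787


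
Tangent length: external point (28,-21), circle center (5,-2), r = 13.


d = sqrt((28-5)^2 + (-21+ 2)^2) = sqrt(529+361) = 29.8329
L = sqrt(890.0000 - 169) = sqrt(721.0000) = 26.8514

26.8514


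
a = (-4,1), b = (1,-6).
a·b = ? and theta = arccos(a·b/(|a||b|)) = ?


a·b = -4*1 + 1*(-6) = -4 - 6 = -10
|a| = sqrt(16+1) = 4.1231
|b| = sqrt(1+36) = 6.0828
cos(theta) = -10/(sqrt(17)*sqrt(37)) = -10/sqrt(629) = -0.398726
theta = arccos(-10/sqrt(629)) = 113.4986 degrees

a·b = -10, theta = 113.4986 deg


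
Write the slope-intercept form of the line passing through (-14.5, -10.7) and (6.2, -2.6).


m = (8.1)/(20.7) = 0.3913
b = y1 - m*x1 = -10.7 - (8.1*(-14.5))/(20.7) = -10.7 + 5.6739 = -5.0261

y = 0.3913x - 5.0261


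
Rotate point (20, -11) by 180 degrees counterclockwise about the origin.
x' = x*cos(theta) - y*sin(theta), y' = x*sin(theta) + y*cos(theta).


cos(180) = -1, sin(180) = 0
x' = 20*(-1) + 11*0 = -20
y' = 20*0 - 11*(-1) = 11

(-20, 11)


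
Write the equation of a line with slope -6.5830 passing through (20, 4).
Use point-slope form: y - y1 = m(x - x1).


y - 4 = -6.5830(x - 20)
y = -6.5830x + 4 + 6.5830*20
y = -6.5830x + 135.6600

y = -6.5830x + 135.6600


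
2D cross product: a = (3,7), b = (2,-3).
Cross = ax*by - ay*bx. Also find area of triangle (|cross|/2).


cross = 3*(-3) - 7*2 = -9 - 14 = -23
Triangle area = |-23|/2 = 23/2 = 11.5000

cross = -23, triangle area = 11.5000


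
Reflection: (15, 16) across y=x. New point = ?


Reflection rule for y=x: (y, x)
(15, 16) -> (16, 15)

(16, 15)


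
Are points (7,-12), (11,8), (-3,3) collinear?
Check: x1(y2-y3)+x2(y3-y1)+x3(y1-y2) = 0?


7*(8-3) + 11*(3+ 12) - 3*(-12-8)
= 35 + 165 + 60 = 260

No, not collinear (determinant = 260)


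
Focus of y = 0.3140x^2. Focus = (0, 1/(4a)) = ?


a = 0.3140
4a = 1.2560
focus = (0, 1/1.2560) = (0, 0.7962)

Focus = (0, 0.7962)


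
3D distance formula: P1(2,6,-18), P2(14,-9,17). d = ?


dx=12, dy=-15, dz=35
d = sqrt(144+225+1225) = sqrt(1594) = 39.9249

39.9249


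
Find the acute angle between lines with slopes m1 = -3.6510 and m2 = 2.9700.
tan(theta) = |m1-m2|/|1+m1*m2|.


m1-m2 = -6.621
1+m1*m2 = -9.84347
tan(theta) = |-6.621/(-9.84347)| = 0.672629
theta = arctan(|-6.621/(-9.84347)|) = 33.9259 degrees (acute angle)

33.9259 degrees


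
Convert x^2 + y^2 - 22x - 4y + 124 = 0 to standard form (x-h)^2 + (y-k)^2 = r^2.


h = -D/2 = 22/2 = 11
k = -E/2 = 4/2 = 2
r^2 = h^2 + k^2 - F = 121 + 4 - 124 = 1
r = 1

Center (11, 2), radius = 1


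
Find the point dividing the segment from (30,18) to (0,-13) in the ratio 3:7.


Px = (3*0 + 7*30)/10 = 210/10 = 21.0000
Py = (3*(-13) + 7*18)/10 = 87/10 = 8.7000

P = (21.0000, 8.7000)


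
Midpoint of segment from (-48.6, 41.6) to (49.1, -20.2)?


Mx = (-48.6 + 49.1)/2 = 0.5/2 = 0.2500
My = (41.6 - 20.2)/2 = 21.4/2 = 10.7000

(0.2500, 10.7000)


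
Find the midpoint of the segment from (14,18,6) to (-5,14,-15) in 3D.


Mx = (14- 5)/2 = 4.5000
My = (18+14)/2 = 16.0000
Mz = (6- 15)/2 = -4.5000

M = (4.5000, 16.0000, -4.5000)


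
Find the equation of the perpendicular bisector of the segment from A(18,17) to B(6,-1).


Midpoint = (12, 8)
Slope of AB = dy/dx = -18/(-12) = 1.5000
Perp slope = -dx/dy = -12/18 = -0.6667
b = My - (perp slope)*Mx = 8 + (-12*12)/(-18) = 8 + 8.0000 = 16.0000

y = -0.6667x + 16.0000


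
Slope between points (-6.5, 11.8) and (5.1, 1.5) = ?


dy = 1.5 - 11.8 = -10.3
dx = 5.1 + 6.5 = 11.6
m = -10.3/11.6 = -0.8879

m = -0.8879


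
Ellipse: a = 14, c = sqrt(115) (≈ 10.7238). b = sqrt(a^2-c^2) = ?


b^2 = 14^2 - (sqrt(115))^2 = 196 - 115 = 81
b = sqrt(81) = 9

b = 9


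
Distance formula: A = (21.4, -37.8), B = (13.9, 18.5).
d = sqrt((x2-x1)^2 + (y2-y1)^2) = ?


dx = 13.9 - 21.4 = -7.5
dy = 18.5 + 37.8 = 56.3
d = sqrt(56.25 + 3169.69) = sqrt(3225.94) = 56.7974

56.7974


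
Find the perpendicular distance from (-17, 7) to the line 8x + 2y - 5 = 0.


|8*(-17) + 2*7 - 5| = |-127| = 127
sqrt(64 + 4) = sqrt(68) = 8.2462
d = 127/sqrt(68) = 15.4010

15.4010


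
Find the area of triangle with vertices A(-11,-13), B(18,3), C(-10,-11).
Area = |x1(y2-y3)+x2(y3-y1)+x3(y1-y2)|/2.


-11*(3+ 11) = -154
18*(-11+ 13) = 36
-10*(-13-3) = 160
sum = 42
Area = |42|/2 = 21.0000

21.0000 sq units


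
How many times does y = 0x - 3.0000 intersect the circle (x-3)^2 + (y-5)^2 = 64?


Substitute y = 0x - 3.0000: (x-3)^2 + (0x- 3.0000-5)^2 = 64
Expand to Ax^2 + Bx + C = 0, where b-k = -8
A = 1+m^2 = 1
B = 2(m(b-k) - h) = 2(0*(-8) - 3) = -6
C = h^2 + (b-k)^2 - r^2 = 9 + 64 - 64 = 9
disc = B^2-4AC = 36.0000 - 36.0000 = 0
disc = 0

1 intersection point (tangent)


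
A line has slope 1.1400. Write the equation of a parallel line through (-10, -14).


Parallel lines have equal slopes.
m2 = 1.1400
b2 = -14 - 1.1400*(-10) = -2.6000

y = 1.1400x - 2.6000


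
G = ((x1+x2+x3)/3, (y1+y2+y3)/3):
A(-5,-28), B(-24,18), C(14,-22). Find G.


Gx = (-5- 24+14)/3 = -15/3 = -5.0000
Gy = (-28+18- 22)/3 = -32/3 = -10.6667

G = (-5.0000, -10.6667)


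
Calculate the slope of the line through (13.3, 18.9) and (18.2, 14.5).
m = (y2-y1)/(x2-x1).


dy = 14.5 - 18.9 = -4.4
dx = 18.2 - 13.3 = 4.9
m = -4.4/4.9 = -0.8980

m = -0.8980


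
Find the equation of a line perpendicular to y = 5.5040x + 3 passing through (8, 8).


Perpendicular slope = -1/m1 = -1/5.5040 = -0.1817
b2 = y0 - m2*x0 = 8 + 8/5.5040 = 8 + 1.4535 = 9.4535

y = -0.1817x + 9.4535


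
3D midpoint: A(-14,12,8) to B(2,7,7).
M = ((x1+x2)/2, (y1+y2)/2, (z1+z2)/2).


Mx = (-14+2)/2 = -6.0000
My = (12+7)/2 = 9.5000
Mz = (8+7)/2 = 7.5000

M = (-6.0000, 9.5000, 7.5000)


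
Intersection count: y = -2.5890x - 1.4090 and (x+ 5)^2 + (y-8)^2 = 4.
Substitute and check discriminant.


Substitute y = -2.5890x - 1.4090: (x+ 5)^2 + (-2.5890x- 1.4090-8)^2 = 4
Expand to Ax^2 + Bx + C = 0, where b-k = -9.409
A = 1+m^2 = 7.702921
B = 2(m(b-k) - h) = 2(-2.5890*(-9.409) + 5) = 58.719802
C = h^2 + (b-k)^2 - r^2 = 25 + 88.529281 - 4 = 109.529281
disc = B^2-4AC = 3448.0151 - 3374.7816 = 73.2335
disc > 0

2 intersection points


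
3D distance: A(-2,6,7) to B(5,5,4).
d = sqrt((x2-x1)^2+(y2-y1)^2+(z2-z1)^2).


dx=7, dy=-1, dz=-3
d = sqrt(49+1+9) = sqrt(59) = 7.6811

7.6811


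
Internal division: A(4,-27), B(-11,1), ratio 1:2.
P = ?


Px = (1*(-11) + 2*4)/3 = -3/3 = -1.0000
Py = (1*1 + 2*(-27))/3 = -53/3 = -17.6667

P = (-1.0000, -17.6667)


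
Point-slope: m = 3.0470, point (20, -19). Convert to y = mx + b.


y + 19 = 3.0470(x - 20)
y = 3.0470x - 19 - 3.0470*20
y = 3.0470x - 79.9400

y = 3.0470x - 79.9400


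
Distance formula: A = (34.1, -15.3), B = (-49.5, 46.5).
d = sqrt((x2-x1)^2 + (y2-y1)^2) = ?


dx = -49.5 - 34.1 = -83.6
dy = 46.5 + 15.3 = 61.8
d = sqrt(6988.96 + 3819.24) = sqrt(10808.2) = 103.9625

103.9625


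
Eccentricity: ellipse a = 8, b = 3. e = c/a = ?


c = sqrt(64-9) = sqrt(55) = 7.4162
e = c/a = sqrt(55)/8 = 0.9270

e = 0.9270


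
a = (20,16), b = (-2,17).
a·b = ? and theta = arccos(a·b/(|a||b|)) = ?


a·b = 20*(-2) + 16*17 = -40 + 272 = 232
|a| = sqrt(400+256) = 25.6125
|b| = sqrt(4+289) = 17.1172
cos(theta) = 232/(sqrt(656)*sqrt(293)) = 232/sqrt(192208) = 0.529179
theta = arccos(232/sqrt(192208)) = 58.0500 degrees

a·b = 232, theta = 58.0500 deg


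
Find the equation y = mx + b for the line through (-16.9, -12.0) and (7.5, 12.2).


m = (24.2)/(24.4) = 0.9918
b = y1 - m*x1 = -12.0 - (24.2*(-16.9))/(24.4) = -12.0 + 16.7615 = 4.7615

y = 0.9918x + 4.7615


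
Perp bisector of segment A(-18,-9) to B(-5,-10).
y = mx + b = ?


Midpoint = (-11.5, -9.5)
Slope of AB = dy/dx = -1/13 = -0.0769
Perp slope = -dx/dy = 13/1 = 13.0000
b = My - (perp slope)*Mx = -9.5 + (13*(-11.5))/(-1) = -9.5 + 149.5000 = 140.0000

y = 13.0000x + 140.0000


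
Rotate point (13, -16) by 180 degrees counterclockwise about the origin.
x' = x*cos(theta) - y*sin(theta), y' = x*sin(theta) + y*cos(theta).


cos(180) = -1, sin(180) = 0
x' = 13*(-1) + 16*0 = -13
y' = 13*0 - 16*(-1) = 16

(-13, 16)


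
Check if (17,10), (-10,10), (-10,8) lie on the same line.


17*(10-8) - 10*(8-10) - 10*(10-10)
= 34 + 20 + 0 = 54

No, not collinear (determinant = 54)


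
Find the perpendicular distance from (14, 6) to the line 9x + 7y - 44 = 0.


|9*14 + 7*6 - 44| = |124| = 124
sqrt(81 + 49) = sqrt(130) = 11.4018
d = 124/sqrt(130) = 10.8755

10.8755


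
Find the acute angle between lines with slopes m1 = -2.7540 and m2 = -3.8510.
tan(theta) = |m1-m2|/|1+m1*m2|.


m1-m2 = 1.097
1+m1*m2 = 11.605654
tan(theta) = |1.097/11.605654| = 0.094523
theta = arctan(|1.097/11.605654|) = 5.3997 degrees (acute angle)

5.3997 degrees


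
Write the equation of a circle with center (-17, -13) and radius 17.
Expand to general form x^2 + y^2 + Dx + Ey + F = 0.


(x+ 17)^2 + (y+ 13)^2 = 17^2
D = -2h = 34, E = -2k = 26
F = h^2+k^2-r^2 = 289+169-289 = 169

x^2 + y^2 + 34x + 26y + 169 = 0


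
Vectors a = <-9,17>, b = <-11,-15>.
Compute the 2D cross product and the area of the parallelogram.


cross = -9*(-15) - 17*(-11) = 135 + 187 = 322
Parallelogram area = |322| = 322

cross = 322, parallelogram area = 322


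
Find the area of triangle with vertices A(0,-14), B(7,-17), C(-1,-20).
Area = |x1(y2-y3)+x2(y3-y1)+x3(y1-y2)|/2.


0*(-17+ 20) = 0
7*(-20+ 14) = -42
-1*(-14+ 17) = -3
sum = -45
Area = |-45|/2 = 22.5000

22.5000 sq units


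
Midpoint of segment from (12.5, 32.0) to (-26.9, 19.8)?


Mx = (12.5 - 26.9)/2 = -14.4/2 = -7.2000
My = (32.0 + 19.8)/2 = 51.8/2 = 25.9000

(-7.2000, 25.9000)


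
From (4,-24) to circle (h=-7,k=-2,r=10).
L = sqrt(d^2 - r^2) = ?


d = sqrt((4+ 7)^2 + (-24+ 2)^2) = sqrt(121+484) = 24.5967
L = sqrt(605.0000 - 100) = sqrt(505.0000) = 22.4722

22.4722


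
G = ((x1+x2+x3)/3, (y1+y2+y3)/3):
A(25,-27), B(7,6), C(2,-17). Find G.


Gx = (25+7+2)/3 = 34/3 = 11.3333
Gy = (-27+6- 17)/3 = -38/3 = -12.6667

G = (11.3333, -12.6667)


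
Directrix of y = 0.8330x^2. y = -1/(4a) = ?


a = 0.8330
1/(4a) = 0.3001
directrix: y = -0.3001 = -0.3001

y = -0.3001


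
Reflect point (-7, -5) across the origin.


Reflection rule for origin: (-x, -y)
(-7, -5) -> (7, 5)

(7, 5)


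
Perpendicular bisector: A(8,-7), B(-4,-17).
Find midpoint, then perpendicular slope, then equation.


Midpoint = (2, -12)
Slope of AB = dy/dx = -10/(-12) = 0.8333
Perp slope = -dx/dy = -12/10 = -1.2000
b = My - (perp slope)*Mx = -12 + (-12*2)/(-10) = -12 + 2.4000 = -9.6000

y = -1.2000x - 9.6000


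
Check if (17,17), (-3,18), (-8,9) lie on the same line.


17*(18-9) - 3*(9-17) - 8*(17-18)
= 153 + 24 + 8 = 185

No, not collinear (determinant = 185)


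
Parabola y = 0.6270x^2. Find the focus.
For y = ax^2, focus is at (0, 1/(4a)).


a = 0.6270
4a = 2.5080
focus = (0, 1/2.5080) = (0, 0.3987)

Focus = (0, 0.3987)


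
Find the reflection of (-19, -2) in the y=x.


Reflection rule for y=x: (y, x)
(-19, -2) -> (-2, -19)

(-2, -19)


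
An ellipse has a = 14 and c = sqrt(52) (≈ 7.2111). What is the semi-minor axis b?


b^2 = 14^2 - (sqrt(52))^2 = 196 - 52 = 144
b = sqrt(144) = 12

b = 12


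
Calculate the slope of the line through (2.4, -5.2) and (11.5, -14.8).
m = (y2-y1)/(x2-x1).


dy = -14.8 + 5.2 = -9.6
dx = 11.5 - 2.4 = 9.1
m = -9.6/9.1 = -1.0549

m = -1.0549


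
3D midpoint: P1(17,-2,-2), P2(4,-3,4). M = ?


Mx = (17+4)/2 = 10.5000
My = (-2- 3)/2 = -2.5000
Mz = (-2+4)/2 = 1.0000

M = (10.5000, -2.5000, 1.0000)


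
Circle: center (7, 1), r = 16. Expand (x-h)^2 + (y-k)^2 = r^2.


(x-7)^2 + (y-1)^2 = 16^2
D = -2h = -14, E = -2k = -2
F = h^2+k^2-r^2 = 49+1-256 = -206

x^2 + y^2 - 14x - 2y - 206 = 0


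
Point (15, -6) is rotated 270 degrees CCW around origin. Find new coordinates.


cos(270) = 0, sin(270) = -1
x' = 15*0 + 6*(-1) = -6
y' = 15*(-1) - 6*0 = -15

(-6, -15)


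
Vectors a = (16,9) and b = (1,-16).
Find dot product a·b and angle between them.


a·b = 16*1 + 9*(-16) = 16 - 144 = -128
|a| = sqrt(256+81) = 18.3576
|b| = sqrt(1+256) = 16.0312
cos(theta) = -128/(sqrt(337)*sqrt(257)) = -128/sqrt(86609) = -0.434939
theta = arccos(-128/sqrt(86609)) = 115.7814 degrees

a·b = -128, theta = 115.7814 deg


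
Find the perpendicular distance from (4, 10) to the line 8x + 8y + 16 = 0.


|8*4 + 8*10 + 16| = |128| = 128
sqrt(64 + 64) = sqrt(128) = 11.3137
d = 128/sqrt(128) = 11.3137

11.3137


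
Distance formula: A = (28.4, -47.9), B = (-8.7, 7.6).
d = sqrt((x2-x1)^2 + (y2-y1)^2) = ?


dx = -8.7 - 28.4 = -37.1
dy = 7.6 + 47.9 = 55.5
d = sqrt(1376.41 + 3080.25) = sqrt(4456.66) = 66.7582

66.7582


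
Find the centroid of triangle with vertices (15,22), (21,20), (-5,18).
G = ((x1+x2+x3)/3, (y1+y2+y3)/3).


Gx = (15+21- 5)/3 = 31/3 = 10.3333
Gy = (22+20+18)/3 = 60/3 = 20.0000

G = (10.3333, 20.0000)


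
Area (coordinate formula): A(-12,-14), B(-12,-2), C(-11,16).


-12*(-2-16) = 216
-12*(16+ 14) = -360
-11*(-14+ 2) = 132
sum = -12
Area = |-12|/2 = 6.0000

6.0000 sq units


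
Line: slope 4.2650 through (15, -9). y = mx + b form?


y + 9 = 4.2650(x - 15)
y = 4.2650x - 9 - 4.2650*15
y = 4.2650x - 72.9750

y = 4.2650x - 72.9750


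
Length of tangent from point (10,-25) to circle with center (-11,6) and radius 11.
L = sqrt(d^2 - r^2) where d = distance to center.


d = sqrt((10+ 11)^2 + (-25-6)^2) = sqrt(441+961) = 37.4433
L = sqrt(1402.0000 - 121) = sqrt(1281.0000) = 35.7911

35.7911


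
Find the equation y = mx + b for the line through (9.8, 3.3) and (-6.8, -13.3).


m = (-16.6)/(-16.6) = 1.0000
b = y1 - m*x1 = 3.3 - (-16.6*9.8)/(-16.6) = 3.3 - 9.8000 = -6.5000

y = 1.0000x - 6.5000


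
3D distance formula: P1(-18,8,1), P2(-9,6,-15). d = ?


dx=9, dy=-2, dz=-16
d = sqrt(81+4+256) = sqrt(341) = 18.4662

18.4662


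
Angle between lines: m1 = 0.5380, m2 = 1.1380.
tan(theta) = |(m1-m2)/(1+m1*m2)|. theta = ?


m1-m2 = -0.6
1+m1*m2 = 1.612244
tan(theta) = |-0.6/1.612244| = 0.372152
theta = arctan(|-0.6/1.612244|) = 20.4129 degrees (acute angle)

20.4129 degrees


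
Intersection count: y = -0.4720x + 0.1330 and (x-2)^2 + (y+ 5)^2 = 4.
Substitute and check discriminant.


Substitute y = -0.4720x + 0.1330: (x-2)^2 + (-0.4720x+0.1330+ 5)^2 = 4
Expand to Ax^2 + Bx + C = 0, where b-k = 5.133
A = 1+m^2 = 1.222784
B = 2(m(b-k) - h) = 2(-0.4720*5.133 - 2) = -8.845552
C = h^2 + (b-k)^2 - r^2 = 4 + 26.347689 - 4 = 26.347689
disc = B^2-4AC = 78.2438 - 128.8701 = -50.6263
disc < 0

0 intersection points


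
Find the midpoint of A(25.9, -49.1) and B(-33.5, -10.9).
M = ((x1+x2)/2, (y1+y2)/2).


Mx = (25.9 - 33.5)/2 = -7.6/2 = -3.8000
My = (-49.1 - 10.9)/2 = -60.0/2 = -30.0000

(-3.8000, -30.0000)


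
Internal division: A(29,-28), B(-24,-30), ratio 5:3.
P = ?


Px = (5*(-24) + 3*29)/8 = -33/8 = -4.1250
Py = (5*(-30) + 3*(-28))/8 = -234/8 = -29.2500

P = (-4.1250, -29.2500)


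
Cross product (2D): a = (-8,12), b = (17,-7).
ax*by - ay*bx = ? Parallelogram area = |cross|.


cross = -8*(-7) - 12*17 = 56 - 204 = -148
Parallelogram area = |-148| = 148

cross = -148, parallelogram area = 148


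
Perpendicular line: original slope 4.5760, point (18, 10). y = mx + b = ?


Perpendicular slope = -1/m1 = -1/4.5760 = -0.2185
b2 = y0 - m2*x0 = 10 + 18/4.5760 = 10 + 3.9336 = 13.9336

y = -0.2185x + 13.9336


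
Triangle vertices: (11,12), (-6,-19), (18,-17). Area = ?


11*(-19+ 17) = -22
-6*(-17-12) = 174
18*(12+ 19) = 558
sum = 710
Area = |710|/2 = 355.0000

355.0000 sq units


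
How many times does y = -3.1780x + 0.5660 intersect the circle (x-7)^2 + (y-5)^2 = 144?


Substitute y = -3.1780x + 0.5660: (x-7)^2 + (-3.1780x+0.5660-5)^2 = 144
Expand to Ax^2 + Bx + C = 0, where b-k = -4.434
A = 1+m^2 = 11.099684
B = 2(m(b-k) - h) = 2(-3.1780*(-4.434) - 7) = 14.182504
C = h^2 + (b-k)^2 - r^2 = 49 + 19.660356 - 144 = -75.339644
disc = B^2-4AC = 201.1434 + 3344.9850 = 3546.1284
disc > 0

2 intersection points


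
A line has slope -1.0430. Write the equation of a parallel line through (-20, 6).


Parallel lines have equal slopes.
m2 = -1.0430
b2 = 6 + 1.0430*(-20) = -14.8600

y = -1.0430x - 14.8600


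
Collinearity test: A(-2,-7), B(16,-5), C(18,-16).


-2*(-5+ 16) + 16*(-16+ 7) + 18*(-7+ 5)
= -22 - 144 - 36 = -202

No, not collinear (determinant = -202)


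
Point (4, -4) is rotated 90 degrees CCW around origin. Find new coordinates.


cos(90) = 0, sin(90) = 1
x' = 4*0 + 4*1 = 4
y' = 4*1 - 4*0 = 4

(4, 4)


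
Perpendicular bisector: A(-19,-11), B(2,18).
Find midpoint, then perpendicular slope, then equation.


Midpoint = (-8.5, 3.5)
Slope of AB = dy/dx = 29/21 = 1.3810
Perp slope = -dx/dy = -21/29 = -0.7241
b = My - (perp slope)*Mx = 3.5 + (21*(-8.5))/29 = 3.5 - 6.1552 = -2.6552

y = -0.7241x - 2.6552


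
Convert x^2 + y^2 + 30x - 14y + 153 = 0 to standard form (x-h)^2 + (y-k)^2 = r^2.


h = -D/2 = -30/2 = -15
k = -E/2 = 14/2 = 7
r^2 = h^2 + k^2 - F = 225 + 49 - 153 = 121
r = 11

Center (-15, 7), radius = 11


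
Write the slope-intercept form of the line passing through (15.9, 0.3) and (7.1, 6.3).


m = (6.0)/(-8.8) = -0.6818
b = y1 - m*x1 = 0.3 - (6.0*15.9)/(-8.8) = 0.3 + 10.8409 = 11.1409

y = -0.6818x + 11.1409


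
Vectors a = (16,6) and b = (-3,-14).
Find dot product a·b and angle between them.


a·b = 16*(-3) + 6*(-14) = -48 - 84 = -132
|a| = sqrt(256+36) = 17.0880
|b| = sqrt(9+196) = 14.3178
cos(theta) = -132/(sqrt(292)*sqrt(205)) = -132/sqrt(59860) = -0.539518
theta = arccos(-132/sqrt(59860)) = 122.6508 degrees

a·b = -132, theta = 122.6508 deg


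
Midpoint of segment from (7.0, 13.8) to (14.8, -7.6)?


Mx = (7.0 + 14.8)/2 = 21.8/2 = 10.9000
My = (13.8 - 7.6)/2 = 6.2/2 = 3.1000

(10.9000, 3.1000)


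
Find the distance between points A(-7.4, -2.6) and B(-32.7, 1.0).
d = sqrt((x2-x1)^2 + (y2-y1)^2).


dx = -32.7 + 7.4 = -25.3
dy = 1.0 + 2.6 = 3.6
d = sqrt(640.09 + 12.96) = sqrt(653.05) = 25.5548

25.5548


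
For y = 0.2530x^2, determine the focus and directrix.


a = 0.2530
1/(4a) = 0.9881
Focus = (0, 0.9881)
Directrix: y = -0.9881

Focus = (0, 0.9881), Directrix: y = -0.9881


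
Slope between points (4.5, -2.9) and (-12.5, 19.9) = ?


dy = 19.9 + 2.9 = 22.8
dx = -12.5 - 4.5 = -17.0
m = 22.8/(-17.0) = -1.3412

m = -1.3412


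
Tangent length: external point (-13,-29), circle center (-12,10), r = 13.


d = sqrt((-13+ 12)^2 + (-29-10)^2) = sqrt(1+1521) = 39.0128
L = sqrt(1522.0000 - 169) = sqrt(1353.0000) = 36.7831

36.7831


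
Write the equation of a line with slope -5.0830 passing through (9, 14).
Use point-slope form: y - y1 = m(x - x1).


y - 14 = -5.0830(x - 9)
y = -5.0830x + 14 + 5.0830*9
y = -5.0830x + 59.7470

y = -5.0830x + 59.7470


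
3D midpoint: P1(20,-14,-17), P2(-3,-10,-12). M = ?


Mx = (20- 3)/2 = 8.5000
My = (-14- 10)/2 = -12.0000
Mz = (-17- 12)/2 = -14.5000

M = (8.5000, -12.0000, -14.5000)


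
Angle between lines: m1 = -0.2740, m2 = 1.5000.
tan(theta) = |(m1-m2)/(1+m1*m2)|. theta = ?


m1-m2 = -1.774
1+m1*m2 = 0.589
tan(theta) = |-1.774/0.589| = 3.011885
theta = arctan(|-1.774/0.589|) = 71.6329 degrees (acute angle)

71.6329 degrees


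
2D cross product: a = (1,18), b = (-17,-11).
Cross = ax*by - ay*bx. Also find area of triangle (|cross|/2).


cross = 1*(-11) - 18*(-17) = -11 + 306 = 295
Triangle area = |295|/2 = 295/2 = 147.5000

cross = 295, triangle area = 147.5000


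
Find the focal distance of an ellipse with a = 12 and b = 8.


c^2 = 12^2 - 8^2 = 144 - 64 = 80
c = sqrt(80) = 8.9443

c = 8.9443


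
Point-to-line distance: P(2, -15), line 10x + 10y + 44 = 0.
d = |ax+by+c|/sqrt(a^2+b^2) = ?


|10*2 + 10*(-15) + 44| = |-86| = 86
sqrt(100 + 100) = sqrt(200) = 14.1421
d = 86/sqrt(200) = 6.0811

6.0811


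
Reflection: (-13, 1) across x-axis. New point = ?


Reflection rule for x-axis: (x, -y)
(-13, 1) -> (-13, -1)

(-13, -1)


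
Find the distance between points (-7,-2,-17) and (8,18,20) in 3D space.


dx=15, dy=20, dz=37
d = sqrt(225+400+1369) = sqrt(1994) = 44.6542

44.6542


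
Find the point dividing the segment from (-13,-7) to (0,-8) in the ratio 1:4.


Px = (1*0 + 4*(-13))/5 = -52/5 = -10.4000
Py = (1*(-8) + 4*(-7))/5 = -36/5 = -7.2000

P = (-10.4000, -7.2000)


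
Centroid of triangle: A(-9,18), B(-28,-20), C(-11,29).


Gx = (-9- 28- 11)/3 = -48/3 = -16.0000
Gy = (18- 20+29)/3 = 27/3 = 9.0000

G = (-16.0000, 9.0000)


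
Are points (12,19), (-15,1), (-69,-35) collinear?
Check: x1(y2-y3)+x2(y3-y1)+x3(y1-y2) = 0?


12*(1+ 35) - 15*(-35-19) - 69*(19-1)
= 432 + 810 - 1242 = 0

Yes, collinear (determinant = 0)


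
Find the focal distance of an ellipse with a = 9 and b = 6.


c^2 = 9^2 - 6^2 = 81 - 36 = 45
c = sqrt(45) = 6.7082

c = 6.7082


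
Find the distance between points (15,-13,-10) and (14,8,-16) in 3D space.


dx=-1, dy=21, dz=-6
d = sqrt(1+441+36) = sqrt(478) = 21.8632

21.8632


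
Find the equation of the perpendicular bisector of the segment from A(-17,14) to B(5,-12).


Midpoint = (-6, 1)
Slope of AB = dy/dx = -26/22 = -1.1818
Perp slope = -dx/dy = 22/26 = 0.8462
b = My - (perp slope)*Mx = 1 + (22*(-6))/(-26) = 1 + 5.0769 = 6.0769

y = 0.8462x + 6.0769


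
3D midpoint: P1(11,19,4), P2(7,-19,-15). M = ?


Mx = (11+7)/2 = 9.0000
My = (19- 19)/2 = 0
Mz = (4- 15)/2 = -5.5000

M = (9.0000, 0, -5.5000)


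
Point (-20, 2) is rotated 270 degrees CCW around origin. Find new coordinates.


cos(270) = 0, sin(270) = -1
x' = -20*0 - 2*(-1) = 2
y' = -20*(-1) + 2*0 = 20

(2, 20)


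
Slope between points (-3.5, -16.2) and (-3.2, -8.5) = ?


dy = -8.5 + 16.2 = 7.7
dx = -3.2 + 3.5 = 0.3
m = 7.7/0.3 = 25.6667

m = 25.6667


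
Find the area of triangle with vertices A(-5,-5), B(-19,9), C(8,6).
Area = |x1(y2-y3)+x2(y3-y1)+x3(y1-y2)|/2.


-5*(9-6) = -15
-19*(6+ 5) = -209
8*(-5-9) = -112
sum = -336
Area = |-336|/2 = 168.0000

168.0000 sq units


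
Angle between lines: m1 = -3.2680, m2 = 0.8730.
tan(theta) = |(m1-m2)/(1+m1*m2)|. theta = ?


m1-m2 = -4.141
1+m1*m2 = -1.852964
tan(theta) = |-4.141/(-1.852964)| = 2.234798
theta = arctan(|-4.141/(-1.852964)|) = 65.8930 degrees (acute angle)

65.8930 degrees


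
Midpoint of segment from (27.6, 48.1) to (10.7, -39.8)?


Mx = (27.6 + 10.7)/2 = 38.3/2 = 19.1500
My = (48.1 - 39.8)/2 = 8.3/2 = 4.1500

(19.1500, 4.1500)


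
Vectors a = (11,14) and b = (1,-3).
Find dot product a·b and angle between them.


a·b = 11*1 + 14*(-3) = 11 - 42 = -31
|a| = sqrt(121+196) = 17.8045
|b| = sqrt(1+9) = 3.1623
cos(theta) = -31/(sqrt(317)*sqrt(10)) = -31/sqrt(3170) = -0.550595
theta = arccos(-31/sqrt(3170)) = 123.4078 degrees

a·b = -31, theta = 123.4078 deg


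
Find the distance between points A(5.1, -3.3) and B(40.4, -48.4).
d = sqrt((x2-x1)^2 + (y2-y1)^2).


dx = 40.4 - 5.1 = 35.3
dy = -48.4 + 3.3 = -45.1
d = sqrt(1246.09 + 2034.01) = sqrt(3280.1) = 57.2722

57.2722


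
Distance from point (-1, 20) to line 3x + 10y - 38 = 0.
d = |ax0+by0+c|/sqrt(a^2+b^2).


|3*(-1) + 10*20 - 38| = |159| = 159
sqrt(9 + 100) = sqrt(109) = 10.4403
d = 159/sqrt(109) = 15.2294

15.2294


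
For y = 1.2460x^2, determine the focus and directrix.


a = 1.2460
1/(4a) = 0.2006
Focus = (0, 0.2006)
Directrix: y = -0.2006

Focus = (0, 0.2006), Directrix: y = -0.2006


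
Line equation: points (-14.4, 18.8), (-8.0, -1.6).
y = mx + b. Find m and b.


m = (-20.4)/(6.4) = -3.1875
b = y1 - m*x1 = 18.8 - (-20.4*(-14.4))/(6.4) = 18.8 - 45.9000 = -27.1000

y = -3.1875x - 27.1000


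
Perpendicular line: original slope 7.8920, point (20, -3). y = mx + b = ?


Perpendicular slope = -1/m1 = -1/7.8920 = -0.1267
b2 = y0 - m2*x0 = -3 + 20/7.8920 = -3 + 2.5342 = -0.4658

y = -0.1267x - 0.4658


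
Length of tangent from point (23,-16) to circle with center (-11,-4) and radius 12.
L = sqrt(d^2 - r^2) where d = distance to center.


d = sqrt((23+ 11)^2 + (-16+ 4)^2) = sqrt(1156+144) = 36.0555
L = sqrt(1300.0000 - 144) = sqrt(1156.0000) = 34.0000

34.0000


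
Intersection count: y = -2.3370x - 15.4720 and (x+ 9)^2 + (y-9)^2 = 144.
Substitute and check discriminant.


Substitute y = -2.3370x - 15.4720: (x+ 9)^2 + (-2.3370x- 15.4720-9)^2 = 144
Expand to Ax^2 + Bx + C = 0, where b-k = -24.472
A = 1+m^2 = 6.461569
B = 2(m(b-k) - h) = 2(-2.3370*(-24.472) + 9) = 132.382128
C = h^2 + (b-k)^2 - r^2 = 81 + 598.878784 - 144 = 535.878784
disc = B^2-4AC = 17525.0278 - 13850.4710 = 3674.5568
disc > 0

2 intersection points


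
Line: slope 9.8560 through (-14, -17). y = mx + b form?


y + 17 = 9.8560(x + 14)
y = 9.8560x - 17 - 9.8560*(-14)
y = 9.8560x + 120.9840

y = 9.8560x + 120.9840


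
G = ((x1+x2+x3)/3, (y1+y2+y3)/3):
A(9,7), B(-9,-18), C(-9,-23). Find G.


Gx = (9- 9- 9)/3 = -9/3 = -3.0000
Gy = (7- 18- 23)/3 = -34/3 = -11.3333

G = (-3.0000, -11.3333)


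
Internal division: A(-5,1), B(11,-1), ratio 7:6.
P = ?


Px = (7*11 + 6*(-5))/13 = 47/13 = 3.6154
Py = (7*(-1) + 6*1)/13 = -1/13 = -0.0769

P = (3.6154, -0.0769)


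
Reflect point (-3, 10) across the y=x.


Reflection rule for y=x: (y, x)
(-3, 10) -> (10, -3)

(10, -3)


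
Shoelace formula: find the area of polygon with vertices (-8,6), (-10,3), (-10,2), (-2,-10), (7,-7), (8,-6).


sum(xi*y_{i+1}) = -8*3 - 10*2 - 10*(-10) - 2*(-7) + 7*(-6) + 8*6 = 76
sum(yi*x_{i+1}) = 6*(-10) + 3*(-10) + 2*(-2) - 10*7 - 7*8 - 6*(-8) = -172
Area = |76 + 172|/2 = 248/2 = 124.0000

124.0000 sq units


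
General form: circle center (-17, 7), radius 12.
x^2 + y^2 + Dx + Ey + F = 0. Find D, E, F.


(x+ 17)^2 + (y-7)^2 = 12^2
D = -2h = 34, E = -2k = -14
F = h^2+k^2-r^2 = 289+49-144 = 194

D = 34, E = -14, F = 194


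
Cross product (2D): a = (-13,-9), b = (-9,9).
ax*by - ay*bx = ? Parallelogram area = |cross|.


cross = -13*9 + 9*(-9) = -117 - 81 = -198
Parallelogram area = |-198| = 198

cross = -198, parallelogram area = 198


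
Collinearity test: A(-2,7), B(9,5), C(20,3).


-2*(5-3) + 9*(3-7) + 20*(7-5)
= -4 - 36 + 40 = 0

Yes, collinear (determinant = 0)


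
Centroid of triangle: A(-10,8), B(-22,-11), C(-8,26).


Gx = (-10- 22- 8)/3 = -40/3 = -13.3333
Gy = (8- 11+26)/3 = 23/3 = 7.6667

G = (-13.3333, 7.6667)


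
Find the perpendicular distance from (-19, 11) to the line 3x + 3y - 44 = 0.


|3*(-19) + 3*11 - 44| = |-68| = 68
sqrt(9 + 9) = sqrt(18) = 4.2426
d = 68/sqrt(18) = 16.0278

16.0278


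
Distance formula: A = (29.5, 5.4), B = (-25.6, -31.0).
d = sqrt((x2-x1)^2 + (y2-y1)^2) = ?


dx = -25.6 - 29.5 = -55.1
dy = -31.0 - 5.4 = -36.4
d = sqrt(3036.01 + 1324.96) = sqrt(4360.97) = 66.0376

66.0376


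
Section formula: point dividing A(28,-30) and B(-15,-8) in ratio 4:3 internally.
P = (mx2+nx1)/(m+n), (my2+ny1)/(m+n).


Px = (4*(-15) + 3*28)/7 = 24/7 = 3.4286
Py = (4*(-8) + 3*(-30))/7 = -122/7 = -17.4286

P = (3.4286, -17.4286)


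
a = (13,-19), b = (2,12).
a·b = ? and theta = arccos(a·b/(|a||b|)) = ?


a·b = 13*2 - 19*12 = 26 - 228 = -202
|a| = sqrt(169+361) = 23.0217
|b| = sqrt(4+144) = 12.1655
cos(theta) = -202/(sqrt(530)*sqrt(148)) = -202/sqrt(78440) = -0.721245
theta = arccos(-202/sqrt(78440)) = 136.1573 degrees

a·b = -202, theta = 136.1573 deg


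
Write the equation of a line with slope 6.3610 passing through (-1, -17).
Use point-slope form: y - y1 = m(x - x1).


y + 17 = 6.3610(x + 1)
y = 6.3610x - 17 - 6.3610*(-1)
y = 6.3610x - 10.6390

y = 6.3610x - 10.6390


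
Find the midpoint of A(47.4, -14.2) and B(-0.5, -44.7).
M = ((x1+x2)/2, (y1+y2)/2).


Mx = (47.4 - 0.5)/2 = 46.9/2 = 23.4500
My = (-14.2 - 44.7)/2 = -58.9/2 = -29.4500

(23.4500, -29.4500)


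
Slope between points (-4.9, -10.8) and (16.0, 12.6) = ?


dy = 12.6 + 10.8 = 23.4
dx = 16.0 + 4.9 = 20.9
m = 23.4/20.9 = 1.1196

m = 1.1196


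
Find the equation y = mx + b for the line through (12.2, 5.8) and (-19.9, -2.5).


m = (-8.3)/(-32.1) = 0.2586
b = y1 - m*x1 = 5.8 - (-8.3*12.2)/(-32.1) = 5.8 - 3.1545 = 2.6455

y = 0.2586x + 2.6455


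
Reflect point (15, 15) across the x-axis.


Reflection rule for x-axis: (x, -y)
(15, 15) -> (15, -15)

(15, -15)


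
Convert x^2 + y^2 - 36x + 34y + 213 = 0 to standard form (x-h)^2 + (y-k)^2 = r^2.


h = -D/2 = 36/2 = 18
k = -E/2 = -34/2 = -17
r^2 = h^2 + k^2 - F = 324 + 289 - 213 = 400
r = 20

Center (18, -17), radius = 20


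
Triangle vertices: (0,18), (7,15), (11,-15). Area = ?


0*(15+ 15) = 0
7*(-15-18) = -231
11*(18-15) = 33
sum = -198
Area = |-198|/2 = 99.0000

99.0000 sq units


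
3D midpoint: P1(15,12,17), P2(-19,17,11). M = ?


Mx = (15- 19)/2 = -2.0000
My = (12+17)/2 = 14.5000
Mz = (17+11)/2 = 14.0000

M = (-2.0000, 14.5000, 14.0000)


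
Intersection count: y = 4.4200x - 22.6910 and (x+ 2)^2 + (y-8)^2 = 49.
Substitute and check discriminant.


Substitute y = 4.4200x - 22.6910: (x+ 2)^2 + (4.4200x- 22.6910-8)^2 = 49
Expand to Ax^2 + Bx + C = 0, where b-k = -30.691
A = 1+m^2 = 20.5364
B = 2(m(b-k) - h) = 2(4.4200*(-30.691) + 2) = -267.30844
C = h^2 + (b-k)^2 - r^2 = 4 + 941.937481 - 49 = 896.937481
disc = B^2-4AC = 71453.8021 - 73679.4675 = -2225.6654
disc < 0

0 intersection points


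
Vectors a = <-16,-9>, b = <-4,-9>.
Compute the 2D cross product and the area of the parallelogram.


cross = -16*(-9) + 9*(-4) = 144 - 36 = 108
Parallelogram area = |108| = 108

cross = 108, parallelogram area = 108


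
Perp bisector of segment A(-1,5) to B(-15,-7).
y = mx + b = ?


Midpoint = (-8, -1)
Slope of AB = dy/dx = -12/(-14) = 0.8571
Perp slope = -dx/dy = -14/12 = -1.1667
b = My - (perp slope)*Mx = -1 + (-14*(-8))/(-12) = -1 - 9.3333 = -10.3333

y = -1.1667x - 10.3333


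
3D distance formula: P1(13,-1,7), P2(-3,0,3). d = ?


dx=-16, dy=1, dz=-4
d = sqrt(256+1+16) = sqrt(273) = 16.5227

16.5227


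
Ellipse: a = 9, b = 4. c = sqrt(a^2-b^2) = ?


c^2 = 9^2 - 4^2 = 81 - 16 = 65
c = sqrt(65) = 8.0623

c = 8.0623


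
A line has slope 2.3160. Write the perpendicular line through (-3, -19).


Perpendicular slope = -1/m1 = -1/2.3160 = -0.4318
b2 = y0 - m2*x0 = -19 - 3/2.3160 = -19 - 1.2953 = -20.2953

y = -0.4318x - 20.2953


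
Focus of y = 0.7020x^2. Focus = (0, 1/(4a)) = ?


a = 0.7020
4a = 2.8080
focus = (0, 1/2.8080) = (0, 0.3561)

Focus = (0, 0.3561)


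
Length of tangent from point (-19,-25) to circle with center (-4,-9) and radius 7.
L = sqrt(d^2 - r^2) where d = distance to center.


d = sqrt((-19+ 4)^2 + (-25+ 9)^2) = sqrt(225+256) = 21.9317
L = sqrt(481.0000 - 49) = sqrt(432.0000) = 20.7846

20.7846


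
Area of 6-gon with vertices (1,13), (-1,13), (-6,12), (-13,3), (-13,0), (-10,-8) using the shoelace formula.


sum(xi*y_{i+1}) = 1*13 - 1*12 - 6*3 - 13*0 - 13*(-8) - 10*13 = -43
sum(yi*x_{i+1}) = 13*(-1) + 13*(-6) + 12*(-13) + 3*(-13) + 0*(-10) - 8*1 = -294
Area = |-43 + 294|/2 = 251/2 = 125.5000

125.5000 sq units
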